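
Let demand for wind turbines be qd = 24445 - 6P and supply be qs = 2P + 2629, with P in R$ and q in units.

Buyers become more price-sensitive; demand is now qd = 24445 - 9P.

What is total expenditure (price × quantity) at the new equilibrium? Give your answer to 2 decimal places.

13080765.42

Solve the original market: 24445 - 6P = 2P + 2629, hence P = 2727 and q = 8083.
With the change applied: demand qd = 24445 - 9P, supply qs = 2P + 2629.
Clearing the new market: 24445 - 9P = 2P + 2629, so P = 21816/11 ≈ 1983.2727 and q = 72551/11 ≈ 6595.5455.
New expenditure = 1983.2727 × 6595.5455 = 13080765.42.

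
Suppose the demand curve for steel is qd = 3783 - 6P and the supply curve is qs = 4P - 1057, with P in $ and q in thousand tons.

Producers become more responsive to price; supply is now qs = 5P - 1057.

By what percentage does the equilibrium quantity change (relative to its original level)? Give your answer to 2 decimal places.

Before the shock: 3783 - 6P = 4P - 1057 ⇒ 4840 = 10P ⇒ P = 484, q = 879.
After the shift, demand is qd = 3783 - 6P and supply is qs = 5P - 1057.
Equate the new curves: 3783 - 6P = 5P - 1057, giving 4840 = 11P, P = 440, q = 1143.
%Δq = (1143 − 879) / 879 × 100 = +30.03%.

+30.03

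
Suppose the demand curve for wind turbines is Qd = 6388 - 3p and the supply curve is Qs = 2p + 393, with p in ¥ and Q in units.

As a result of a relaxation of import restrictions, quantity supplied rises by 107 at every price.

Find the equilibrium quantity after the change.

Original equilibrium: 6388 - 3p = 2p + 393 gives 5995 = 5p, so p = 1199 and Q = 2791.
The new curves are Qd = 6388 - 3p (demand) and Qs = 2p + 500 (supply).
New equilibrium: 6388 - 3p = 2p + 500 ⇒ 5888 = 5p ⇒ p = 1177.6, Q = 2855.2.

2855.2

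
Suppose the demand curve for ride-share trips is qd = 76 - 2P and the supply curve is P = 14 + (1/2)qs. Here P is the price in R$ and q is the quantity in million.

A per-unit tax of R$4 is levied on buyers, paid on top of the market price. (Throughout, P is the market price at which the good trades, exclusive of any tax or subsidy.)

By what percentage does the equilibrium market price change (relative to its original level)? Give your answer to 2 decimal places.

Solve the original market: 76 - 2P = 2P - 28, hence P = 26 and q = 24.
Since buyers pay the price plus the tax, the effective demand curve becomes qd = 68 - 2P.
New equilibrium: 68 - 2P = 2P - 28 ⇒ 96 = 4P ⇒ P = 24, q = 20.
%ΔP = (24 − 26) / 26 × 100 = -7.69%.

-7.69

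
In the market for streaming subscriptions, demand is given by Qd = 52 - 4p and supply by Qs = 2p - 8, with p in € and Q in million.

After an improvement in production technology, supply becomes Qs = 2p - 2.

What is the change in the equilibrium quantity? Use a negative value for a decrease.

+4

Initially, 52 - 4p = 2p - 8, so 60 = 6p and p = 10, Q = 12.
The shock moves the curves to Qd = 52 - 4p and Qs = 2p - 2.
Equate the new curves: 52 - 4p = 2p - 2, giving 54 = 6p, p = 9, Q = 16.
ΔQ = 16 − 12 = +4.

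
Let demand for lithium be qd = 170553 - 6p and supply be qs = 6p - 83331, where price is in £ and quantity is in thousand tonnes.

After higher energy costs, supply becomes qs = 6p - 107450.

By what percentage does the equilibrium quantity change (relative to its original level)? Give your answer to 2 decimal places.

Solve the original market: 170553 - 6p = 6p - 83331, hence p = 21157 and q = 43611.
After the shift, demand is qd = 170553 - 6p and supply is qs = 6p - 107450.
Equate the new curves: 170553 - 6p = 6p - 107450, giving 278003 = 12p, p = 278003/12 ≈ 23166.9167, q = 31551.5.
%Δq = (31551.5 − 43611) / 43611 × 100 = -27.65%.

-27.65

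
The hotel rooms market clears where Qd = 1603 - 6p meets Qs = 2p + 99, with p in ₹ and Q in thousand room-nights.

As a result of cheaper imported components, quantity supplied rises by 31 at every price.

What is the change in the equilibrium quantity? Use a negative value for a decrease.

+23.25

Before the shock: 1603 - 6p = 2p + 99 ⇒ 1504 = 8p ⇒ p = 188, Q = 475.
With the change applied: demand Qd = 1603 - 6p, supply Qs = 2p + 130.
New equilibrium: 1603 - 6p = 2p + 130 ⇒ 1473 = 8p ⇒ p = 184.125, Q = 498.25.
ΔQ = 498.25 − 475 = +23.25.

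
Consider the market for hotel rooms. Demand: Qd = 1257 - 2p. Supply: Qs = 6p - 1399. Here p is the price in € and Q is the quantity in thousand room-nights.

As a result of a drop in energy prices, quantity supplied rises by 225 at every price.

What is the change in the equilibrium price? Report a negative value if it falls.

Solve the original market: 1257 - 2p = 6p - 1399, hence p = 332 and Q = 593.
With the change applied: demand Qd = 1257 - 2p, supply Qs = 6p - 1174.
Clearing the new market: 1257 - 2p = 6p - 1174, so p = 303.875 and Q = 649.25.
Δp = 303.875 − 332 = -28.125.

-28.125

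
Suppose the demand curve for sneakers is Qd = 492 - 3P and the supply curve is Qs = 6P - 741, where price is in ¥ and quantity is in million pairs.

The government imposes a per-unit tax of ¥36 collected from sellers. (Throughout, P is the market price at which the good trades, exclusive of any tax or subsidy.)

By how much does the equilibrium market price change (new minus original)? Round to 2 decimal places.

Before the shock: 492 - 3P = 6P - 741 ⇒ 1233 = 9P ⇒ P = 137, Q = 81.
Since sellers keep the price net of the tax, the effective supply curve becomes Qs = 6P - 957.
Clearing the new market: 492 - 3P = 6P - 957, so P = 161 and Q = 9.
ΔP = 161 − 137 = +24.00.

+24.00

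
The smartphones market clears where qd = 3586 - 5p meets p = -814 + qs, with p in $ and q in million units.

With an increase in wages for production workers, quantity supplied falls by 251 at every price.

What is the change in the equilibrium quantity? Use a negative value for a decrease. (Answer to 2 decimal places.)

Solve the original market: 3586 - 5p = p + 814, hence p = 462 and q = 1276.
With the change applied: demand qd = 3586 - 5p, supply qs = p + 563.
New equilibrium: 3586 - 5p = p + 563 ⇒ 3023 = 6p ⇒ p = 3023/6 ≈ 503.8333, q = 6401/6 ≈ 1066.8333.
Δq = 1066.8333 − 1276 = -209.17.

-209.17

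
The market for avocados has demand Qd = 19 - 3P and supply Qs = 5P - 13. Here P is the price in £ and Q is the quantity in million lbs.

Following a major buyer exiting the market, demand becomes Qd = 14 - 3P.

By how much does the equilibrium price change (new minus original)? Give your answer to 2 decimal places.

Before the shock: 19 - 3P = 5P - 13 ⇒ 32 = 8P ⇒ P = 4, Q = 7.
With the change applied: demand Qd = 14 - 3P, supply Qs = 5P - 13.
Setting them equal: 14 - 3P = 5P - 13 → 27 = 8P, so P = 3.375 and Q = 3.875.
ΔP = 3.375 − 4 = -0.63.

-0.63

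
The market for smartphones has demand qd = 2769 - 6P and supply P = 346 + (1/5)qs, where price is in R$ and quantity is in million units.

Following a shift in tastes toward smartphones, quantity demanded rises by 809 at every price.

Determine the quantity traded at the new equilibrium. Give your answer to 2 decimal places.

Before the shock: 2769 - 6P = 5P - 1730 ⇒ 4499 = 11P ⇒ P = 409, q = 315.
The new curves are qd = 3578 - 6P (demand) and qs = 5P - 1730 (supply).
New equilibrium: 3578 - 6P = 5P - 1730 ⇒ 5308 = 11P ⇒ P = 5308/11 ≈ 482.5455, q = 7510/11 ≈ 682.7273.

682.73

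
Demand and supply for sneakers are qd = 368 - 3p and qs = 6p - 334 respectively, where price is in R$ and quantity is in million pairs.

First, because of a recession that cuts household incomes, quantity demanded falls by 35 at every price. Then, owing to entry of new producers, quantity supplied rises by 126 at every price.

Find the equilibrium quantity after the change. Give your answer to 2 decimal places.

152.67

Initially, 368 - 3p = 6p - 334, so 702 = 9p and p = 78, q = 134.
The new curves are qd = 333 - 3p (demand) and qs = 6p - 208 (supply).
New equilibrium: 333 - 3p = 6p - 208 ⇒ 541 = 9p ⇒ p = 541/9 ≈ 60.1111, q = 458/3 ≈ 152.6667.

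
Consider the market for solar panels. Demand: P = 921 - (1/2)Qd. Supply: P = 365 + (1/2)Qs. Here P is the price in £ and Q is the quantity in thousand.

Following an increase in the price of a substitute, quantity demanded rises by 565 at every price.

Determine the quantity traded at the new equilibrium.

838.5

Original equilibrium: 1842 - 2P = 2P - 730 gives 2572 = 4P, so P = 643 and Q = 556.
The shock moves the curves to Qd = 2407 - 2P and Qs = 2P - 730.
Clearing the new market: 2407 - 2P = 2P - 730, so P = 784.25 and Q = 838.5.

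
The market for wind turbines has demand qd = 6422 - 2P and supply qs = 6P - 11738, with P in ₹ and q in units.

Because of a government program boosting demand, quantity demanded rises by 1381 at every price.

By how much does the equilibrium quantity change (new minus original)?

Before the shock: 6422 - 2P = 6P - 11738 ⇒ 18160 = 8P ⇒ P = 2270, q = 1882.
The new curves are qd = 7803 - 2P (demand) and qs = 6P - 11738 (supply).
Equate the new curves: 7803 - 2P = 6P - 11738, giving 19541 = 8P, P = 2442.625, q = 2917.75.
Δq = 2917.75 − 1882 = +1035.75.

+1035.75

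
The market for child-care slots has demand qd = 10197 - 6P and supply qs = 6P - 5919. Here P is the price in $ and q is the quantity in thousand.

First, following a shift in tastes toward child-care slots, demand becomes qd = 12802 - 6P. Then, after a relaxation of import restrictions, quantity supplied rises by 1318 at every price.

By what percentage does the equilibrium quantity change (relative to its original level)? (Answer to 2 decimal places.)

+91.70

Solve the original market: 10197 - 6P = 6P - 5919, hence P = 1343 and q = 2139.
The shock moves the curves to qd = 12802 - 6P and qs = 6P - 4601.
Clearing the new market: 12802 - 6P = 6P - 4601, so P = 1450.25 and q = 4100.5.
%Δq = (4100.5 − 2139) / 2139 × 100 = +91.70%.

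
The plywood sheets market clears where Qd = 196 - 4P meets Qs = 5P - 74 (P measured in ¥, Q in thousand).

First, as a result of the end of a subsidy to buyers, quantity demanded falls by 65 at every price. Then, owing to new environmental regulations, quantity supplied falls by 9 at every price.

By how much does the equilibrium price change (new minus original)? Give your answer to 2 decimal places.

-6.22

Solve the original market: 196 - 4P = 5P - 74, hence P = 30 and Q = 76.
The shock moves the curves to Qd = 131 - 4P and Qs = 5P - 83.
Clearing the new market: 131 - 4P = 5P - 83, so P = 214/9 ≈ 23.7778 and Q = 323/9 ≈ 35.8889.
ΔP = 23.7778 − 30 = -6.22.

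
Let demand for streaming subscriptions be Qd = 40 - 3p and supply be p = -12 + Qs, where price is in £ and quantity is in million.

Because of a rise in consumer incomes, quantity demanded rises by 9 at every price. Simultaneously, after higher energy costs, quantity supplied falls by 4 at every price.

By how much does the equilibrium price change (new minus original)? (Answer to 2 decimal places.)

Original equilibrium: 40 - 3p = p + 12 gives 28 = 4p, so p = 7 and Q = 19.
The shock moves the curves to Qd = 49 - 3p and Qs = p + 8.
New equilibrium: 49 - 3p = p + 8 ⇒ 41 = 4p ⇒ p = 10.25, Q = 18.25.
Δp = 10.25 − 7 = +3.25.

+3.25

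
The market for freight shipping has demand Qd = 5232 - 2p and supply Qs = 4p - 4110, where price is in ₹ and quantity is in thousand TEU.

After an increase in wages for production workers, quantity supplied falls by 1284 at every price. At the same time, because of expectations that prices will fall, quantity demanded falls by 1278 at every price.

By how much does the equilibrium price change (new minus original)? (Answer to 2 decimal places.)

Before the shock: 5232 - 2p = 4p - 4110 ⇒ 9342 = 6p ⇒ p = 1557, Q = 2118.
The shock moves the curves to Qd = 3954 - 2p and Qs = 4p - 5394.
Setting them equal: 3954 - 2p = 4p - 5394 → 9348 = 6p, so p = 1558 and Q = 838.
Δp = 1558 − 1557 = +1.00.

+1.00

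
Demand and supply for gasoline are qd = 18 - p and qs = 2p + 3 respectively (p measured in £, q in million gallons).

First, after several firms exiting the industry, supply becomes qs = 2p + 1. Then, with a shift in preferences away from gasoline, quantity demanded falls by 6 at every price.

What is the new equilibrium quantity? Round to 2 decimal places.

8.33

Original equilibrium: 18 - p = 2p + 3 gives 15 = 3p, so p = 5 and q = 13.
After the shift, demand is qd = 12 - p and supply is qs = 2p + 1.
Setting them equal: 12 - p = 2p + 1 → 11 = 3p, so p = 11/3 ≈ 3.6667 and q = 25/3 ≈ 8.3333.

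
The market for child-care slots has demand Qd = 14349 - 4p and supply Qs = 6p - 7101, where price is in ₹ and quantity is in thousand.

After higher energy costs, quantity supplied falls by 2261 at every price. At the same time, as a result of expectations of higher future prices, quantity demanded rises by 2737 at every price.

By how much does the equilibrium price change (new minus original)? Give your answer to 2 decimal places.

Before the shock: 14349 - 4p = 6p - 7101 ⇒ 21450 = 10p ⇒ p = 2145, Q = 5769.
With the change applied: demand Qd = 17086 - 4p, supply Qs = 6p - 9362.
Equate the new curves: 17086 - 4p = 6p - 9362, giving 26448 = 10p, p = 2644.8, Q = 6506.8.
Δp = 2644.8 − 2145 = +499.80.

+499.80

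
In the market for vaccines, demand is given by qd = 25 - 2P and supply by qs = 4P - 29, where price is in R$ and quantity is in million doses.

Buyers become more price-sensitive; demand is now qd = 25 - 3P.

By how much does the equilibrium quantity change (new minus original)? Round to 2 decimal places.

-5.14

Solve the original market: 25 - 2P = 4P - 29, hence P = 9 and q = 7.
With the change applied: demand qd = 25 - 3P, supply qs = 4P - 29.
Clearing the new market: 25 - 3P = 4P - 29, so P = 54/7 ≈ 7.7143 and q = 13/7 ≈ 1.8571.
Δq = 1.8571 − 7 = -5.14.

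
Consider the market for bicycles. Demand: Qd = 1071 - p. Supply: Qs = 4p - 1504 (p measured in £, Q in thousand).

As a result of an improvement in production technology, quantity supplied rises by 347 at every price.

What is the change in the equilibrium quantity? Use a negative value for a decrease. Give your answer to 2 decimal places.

Original equilibrium: 1071 - p = 4p - 1504 gives 2575 = 5p, so p = 515 and Q = 556.
The new curves are Qd = 1071 - p (demand) and Qs = 4p - 1157 (supply).
Equate the new curves: 1071 - p = 4p - 1157, giving 2228 = 5p, p = 445.6, Q = 625.4.
ΔQ = 625.4 − 556 = +69.40.

+69.40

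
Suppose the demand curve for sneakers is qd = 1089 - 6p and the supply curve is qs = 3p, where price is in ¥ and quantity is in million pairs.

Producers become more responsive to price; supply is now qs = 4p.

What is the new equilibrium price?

108.9

Original equilibrium: 1089 - 6p = 3p gives 1089 = 9p, so p = 121 and q = 363.
The shock moves the curves to qd = 1089 - 6p and qs = 4p.
Clearing the new market: 1089 - 6p = 4p, so p = 108.9 and q = 435.6.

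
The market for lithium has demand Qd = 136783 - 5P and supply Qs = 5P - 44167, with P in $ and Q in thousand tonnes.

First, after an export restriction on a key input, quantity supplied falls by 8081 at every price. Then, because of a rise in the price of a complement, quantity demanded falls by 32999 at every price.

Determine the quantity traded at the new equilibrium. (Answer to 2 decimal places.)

Before the shock: 136783 - 5P = 5P - 44167 ⇒ 180950 = 10P ⇒ P = 18095, Q = 46308.
The shock moves the curves to Qd = 103784 - 5P and Qs = 5P - 52248.
Equate the new curves: 103784 - 5P = 5P - 52248, giving 156032 = 10P, P = 15603.2, Q = 25768.

25768.00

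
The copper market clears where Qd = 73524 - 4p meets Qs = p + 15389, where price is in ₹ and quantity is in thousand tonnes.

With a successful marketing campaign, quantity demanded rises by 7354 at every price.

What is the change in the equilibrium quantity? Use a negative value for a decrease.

+1470.8

Original equilibrium: 73524 - 4p = p + 15389 gives 58135 = 5p, so p = 11627 and Q = 27016.
After the shift, demand is Qd = 80878 - 4p and supply is Qs = p + 15389.
Clearing the new market: 80878 - 4p = p + 15389, so p = 13097.8 and Q = 28486.8.
ΔQ = 28486.8 − 27016 = +1470.8.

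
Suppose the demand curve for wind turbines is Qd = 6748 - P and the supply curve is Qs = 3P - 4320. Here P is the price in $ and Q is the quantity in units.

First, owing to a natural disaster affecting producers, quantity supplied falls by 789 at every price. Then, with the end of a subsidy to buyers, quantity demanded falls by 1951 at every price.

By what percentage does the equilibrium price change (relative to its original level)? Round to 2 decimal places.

Before the shock: 6748 - P = 3P - 4320 ⇒ 11068 = 4P ⇒ P = 2767, Q = 3981.
The shock moves the curves to Qd = 4797 - P and Qs = 3P - 5109.
New equilibrium: 4797 - P = 3P - 5109 ⇒ 9906 = 4P ⇒ P = 2476.5, Q = 2320.5.
%ΔP = (2476.5 − 2767) / 2767 × 100 = -10.50%.

-10.50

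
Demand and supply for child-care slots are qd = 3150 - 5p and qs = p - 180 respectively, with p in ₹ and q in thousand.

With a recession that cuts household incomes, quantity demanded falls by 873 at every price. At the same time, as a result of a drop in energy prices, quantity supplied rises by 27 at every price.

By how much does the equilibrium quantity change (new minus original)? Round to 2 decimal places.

Solve the original market: 3150 - 5p = p - 180, hence p = 555 and q = 375.
The shock moves the curves to qd = 2277 - 5p and qs = p - 153.
New equilibrium: 2277 - 5p = p - 153 ⇒ 2430 = 6p ⇒ p = 405, q = 252.
Δq = 252 − 375 = -123.00.

-123.00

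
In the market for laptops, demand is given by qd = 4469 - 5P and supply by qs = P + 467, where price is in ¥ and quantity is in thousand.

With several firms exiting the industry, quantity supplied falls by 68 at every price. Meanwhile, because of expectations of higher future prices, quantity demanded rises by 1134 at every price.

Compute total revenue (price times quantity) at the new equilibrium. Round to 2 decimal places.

1098333.11

Before the shock: 4469 - 5P = P + 467 ⇒ 4002 = 6P ⇒ P = 667, q = 1134.
With the change applied: demand qd = 5603 - 5P, supply qs = P + 399.
Equate the new curves: 5603 - 5P = P + 399, giving 5204 = 6P, P = 2602/3 ≈ 867.3333, q = 3799/3 ≈ 1266.3333.
New expenditure = 867.3333 × 1266.3333 = 1098333.11.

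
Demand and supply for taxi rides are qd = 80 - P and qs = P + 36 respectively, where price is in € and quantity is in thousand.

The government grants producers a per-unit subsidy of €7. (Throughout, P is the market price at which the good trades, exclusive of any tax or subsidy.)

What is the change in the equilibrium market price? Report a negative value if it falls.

Original equilibrium: 80 - P = P + 36 gives 44 = 2P, so P = 22 and q = 58.
Since sellers receive the price plus the subsidy, the effective supply curve becomes qs = P + 43.
New equilibrium: 80 - P = P + 43 ⇒ 37 = 2P ⇒ P = 18.5, q = 61.5.
ΔP = 18.5 − 22 = -3.5.

-3.5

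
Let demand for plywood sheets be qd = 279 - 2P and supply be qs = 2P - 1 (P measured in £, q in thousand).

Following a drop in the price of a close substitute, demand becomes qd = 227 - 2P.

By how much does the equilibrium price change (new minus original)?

-13

Solve the original market: 279 - 2P = 2P - 1, hence P = 70 and q = 139.
The new curves are qd = 227 - 2P (demand) and qs = 2P - 1 (supply).
New equilibrium: 227 - 2P = 2P - 1 ⇒ 228 = 4P ⇒ P = 57, q = 113.
ΔP = 57 − 70 = -13.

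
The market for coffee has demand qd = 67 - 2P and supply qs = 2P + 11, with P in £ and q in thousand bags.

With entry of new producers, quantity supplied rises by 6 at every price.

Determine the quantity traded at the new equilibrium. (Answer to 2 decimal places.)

42.00

Before the shock: 67 - 2P = 2P + 11 ⇒ 56 = 4P ⇒ P = 14, q = 39.
The shock moves the curves to qd = 67 - 2P and qs = 2P + 17.
Clearing the new market: 67 - 2P = 2P + 17, so P = 12.5 and q = 42.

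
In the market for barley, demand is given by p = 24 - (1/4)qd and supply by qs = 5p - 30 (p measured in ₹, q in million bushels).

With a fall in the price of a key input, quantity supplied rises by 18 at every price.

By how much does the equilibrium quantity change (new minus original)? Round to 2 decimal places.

Initially, 96 - 4p = 5p - 30, so 126 = 9p and p = 14, q = 40.
The new curves are qd = 96 - 4p (demand) and qs = 5p - 12 (supply).
Clearing the new market: 96 - 4p = 5p - 12, so p = 12 and q = 48.
Δq = 48 − 40 = +8.00.

+8.00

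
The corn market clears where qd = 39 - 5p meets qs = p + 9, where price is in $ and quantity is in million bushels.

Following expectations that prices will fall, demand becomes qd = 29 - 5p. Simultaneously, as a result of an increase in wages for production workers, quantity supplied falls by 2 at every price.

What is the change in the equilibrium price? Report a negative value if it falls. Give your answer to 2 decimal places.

Solve the original market: 39 - 5p = p + 9, hence p = 5 and q = 14.
With the change applied: demand qd = 29 - 5p, supply qs = p + 7.
Clearing the new market: 29 - 5p = p + 7, so p = 11/3 ≈ 3.6667 and q = 32/3 ≈ 10.6667.
Δp = 3.6667 − 5 = -1.33.

-1.33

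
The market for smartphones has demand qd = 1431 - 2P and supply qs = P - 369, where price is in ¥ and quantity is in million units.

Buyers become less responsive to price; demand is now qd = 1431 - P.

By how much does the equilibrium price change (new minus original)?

Before the shock: 1431 - 2P = P - 369 ⇒ 1800 = 3P ⇒ P = 600, q = 231.
The new curves are qd = 1431 - P (demand) and qs = P - 369 (supply).
New equilibrium: 1431 - P = P - 369 ⇒ 1800 = 2P ⇒ P = 900, q = 531.
ΔP = 900 − 600 = +300.

+300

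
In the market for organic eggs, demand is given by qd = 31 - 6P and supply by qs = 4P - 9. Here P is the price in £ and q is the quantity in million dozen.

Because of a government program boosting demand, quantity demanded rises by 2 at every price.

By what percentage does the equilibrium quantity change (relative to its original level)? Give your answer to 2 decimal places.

+11.43

Solve the original market: 31 - 6P = 4P - 9, hence P = 4 and q = 7.
The new curves are qd = 33 - 6P (demand) and qs = 4P - 9 (supply).
Clearing the new market: 33 - 6P = 4P - 9, so P = 4.2 and q = 7.8.
%Δq = (7.8 − 7) / 7 × 100 = +11.43%.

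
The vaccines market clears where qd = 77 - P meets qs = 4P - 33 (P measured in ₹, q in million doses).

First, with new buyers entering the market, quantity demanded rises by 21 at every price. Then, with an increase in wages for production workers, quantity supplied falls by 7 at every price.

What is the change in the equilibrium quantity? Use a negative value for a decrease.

+15.4

Initially, 77 - P = 4P - 33, so 110 = 5P and P = 22, q = 55.
After the shift, demand is qd = 98 - P and supply is qs = 4P - 40.
New equilibrium: 98 - P = 4P - 40 ⇒ 138 = 5P ⇒ P = 27.6, q = 70.4.
Δq = 70.4 − 55 = +15.4.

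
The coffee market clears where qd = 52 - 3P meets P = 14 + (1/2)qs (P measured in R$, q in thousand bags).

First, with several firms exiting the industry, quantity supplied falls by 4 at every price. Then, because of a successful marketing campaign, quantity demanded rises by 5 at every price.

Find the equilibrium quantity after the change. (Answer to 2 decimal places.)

Initially, 52 - 3P = 2P - 28, so 80 = 5P and P = 16, q = 4.
The new curves are qd = 57 - 3P (demand) and qs = 2P - 32 (supply).
New equilibrium: 57 - 3P = 2P - 32 ⇒ 89 = 5P ⇒ P = 17.8, q = 3.6.

3.60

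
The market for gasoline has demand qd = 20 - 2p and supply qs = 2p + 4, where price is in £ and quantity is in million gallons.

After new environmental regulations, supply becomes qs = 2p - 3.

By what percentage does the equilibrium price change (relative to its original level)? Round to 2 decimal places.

+43.75

Before the shock: 20 - 2p = 2p + 4 ⇒ 16 = 4p ⇒ p = 4, q = 12.
The new curves are qd = 20 - 2p (demand) and qs = 2p - 3 (supply).
Equate the new curves: 20 - 2p = 2p - 3, giving 23 = 4p, p = 5.75, q = 8.5.
%Δp = (5.75 − 4) / 4 × 100 = +43.75%.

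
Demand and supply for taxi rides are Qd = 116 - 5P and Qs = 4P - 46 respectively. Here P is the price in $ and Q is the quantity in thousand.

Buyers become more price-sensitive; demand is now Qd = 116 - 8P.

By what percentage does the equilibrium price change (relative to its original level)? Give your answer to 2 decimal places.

-25.00

Initially, 116 - 5P = 4P - 46, so 162 = 9P and P = 18, Q = 26.
The shock moves the curves to Qd = 116 - 8P and Qs = 4P - 46.
Equate the new curves: 116 - 8P = 4P - 46, giving 162 = 12P, P = 13.5, Q = 8.
%ΔP = (13.5 − 18) / 18 × 100 = -25.00%.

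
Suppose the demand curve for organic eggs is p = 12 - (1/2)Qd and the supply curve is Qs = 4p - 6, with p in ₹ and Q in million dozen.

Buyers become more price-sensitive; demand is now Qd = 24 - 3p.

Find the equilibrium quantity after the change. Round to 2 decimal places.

Before the shock: 24 - 2p = 4p - 6 ⇒ 30 = 6p ⇒ p = 5, Q = 14.
After the shift, demand is Qd = 24 - 3p and supply is Qs = 4p - 6.
New equilibrium: 24 - 3p = 4p - 6 ⇒ 30 = 7p ⇒ p = 30/7 ≈ 4.2857, Q = 78/7 ≈ 11.1429.

11.14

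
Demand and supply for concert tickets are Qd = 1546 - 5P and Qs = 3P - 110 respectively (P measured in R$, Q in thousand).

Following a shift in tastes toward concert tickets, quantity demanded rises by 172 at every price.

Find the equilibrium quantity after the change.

Before the shock: 1546 - 5P = 3P - 110 ⇒ 1656 = 8P ⇒ P = 207, Q = 511.
The new curves are Qd = 1718 - 5P (demand) and Qs = 3P - 110 (supply).
Clearing the new market: 1718 - 5P = 3P - 110, so P = 228.5 and Q = 575.5.

575.5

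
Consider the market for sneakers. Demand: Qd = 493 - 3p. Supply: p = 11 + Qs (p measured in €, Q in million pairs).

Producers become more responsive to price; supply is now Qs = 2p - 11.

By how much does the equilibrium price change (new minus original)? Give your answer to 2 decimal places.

Solve the original market: 493 - 3p = p - 11, hence p = 126 and Q = 115.
The new curves are Qd = 493 - 3p (demand) and Qs = 2p - 11 (supply).
Equate the new curves: 493 - 3p = 2p - 11, giving 504 = 5p, p = 100.8, Q = 190.6.
Δp = 100.8 − 126 = -25.20.

-25.20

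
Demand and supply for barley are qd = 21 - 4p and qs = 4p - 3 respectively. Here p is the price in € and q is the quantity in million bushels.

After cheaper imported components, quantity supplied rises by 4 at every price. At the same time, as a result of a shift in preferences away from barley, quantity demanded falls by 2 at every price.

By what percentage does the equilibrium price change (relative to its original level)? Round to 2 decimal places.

Solve the original market: 21 - 4p = 4p - 3, hence p = 3 and q = 9.
The new curves are qd = 19 - 4p (demand) and qs = 4p + 1 (supply).
Setting them equal: 19 - 4p = 4p + 1 → 18 = 8p, so p = 2.25 and q = 10.
%Δp = (2.25 − 3) / 3 × 100 = -25.00%.

-25.00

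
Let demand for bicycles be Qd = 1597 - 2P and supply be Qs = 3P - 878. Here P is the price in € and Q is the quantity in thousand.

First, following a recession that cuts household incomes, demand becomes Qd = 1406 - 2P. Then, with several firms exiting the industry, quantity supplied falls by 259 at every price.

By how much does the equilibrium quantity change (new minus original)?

Original equilibrium: 1597 - 2P = 3P - 878 gives 2475 = 5P, so P = 495 and Q = 607.
The new curves are Qd = 1406 - 2P (demand) and Qs = 3P - 1137 (supply).
Clearing the new market: 1406 - 2P = 3P - 1137, so P = 508.6 and Q = 388.8.
ΔQ = 388.8 − 607 = -218.2.

-218.2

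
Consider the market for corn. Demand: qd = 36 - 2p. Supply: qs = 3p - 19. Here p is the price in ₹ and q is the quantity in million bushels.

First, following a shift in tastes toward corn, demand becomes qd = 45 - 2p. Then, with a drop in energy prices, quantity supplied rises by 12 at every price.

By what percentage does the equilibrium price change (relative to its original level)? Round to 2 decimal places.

-5.45

Initially, 36 - 2p = 3p - 19, so 55 = 5p and p = 11, q = 14.
After the shift, demand is qd = 45 - 2p and supply is qs = 3p - 7.
Setting them equal: 45 - 2p = 3p - 7 → 52 = 5p, so p = 10.4 and q = 24.2.
%Δp = (10.4 − 11) / 11 × 100 = -5.45%.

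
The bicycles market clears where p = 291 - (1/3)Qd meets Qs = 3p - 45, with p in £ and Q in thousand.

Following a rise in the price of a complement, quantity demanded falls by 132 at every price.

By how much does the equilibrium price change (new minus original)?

Before the shock: 873 - 3p = 3p - 45 ⇒ 918 = 6p ⇒ p = 153, Q = 414.
With the change applied: demand Qd = 741 - 3p, supply Qs = 3p - 45.
Setting them equal: 741 - 3p = 3p - 45 → 786 = 6p, so p = 131 and Q = 348.
Δp = 131 − 153 = -22.

-22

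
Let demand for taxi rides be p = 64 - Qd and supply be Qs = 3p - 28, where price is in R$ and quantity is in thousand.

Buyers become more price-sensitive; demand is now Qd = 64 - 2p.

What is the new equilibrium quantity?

Original equilibrium: 64 - p = 3p - 28 gives 92 = 4p, so p = 23 and Q = 41.
The shock moves the curves to Qd = 64 - 2p and Qs = 3p - 28.
Clearing the new market: 64 - 2p = 3p - 28, so p = 18.4 and Q = 27.2.

27.2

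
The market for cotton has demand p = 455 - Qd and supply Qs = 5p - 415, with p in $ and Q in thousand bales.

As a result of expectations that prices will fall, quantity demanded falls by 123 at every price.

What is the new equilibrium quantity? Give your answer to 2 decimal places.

207.50

Before the shock: 455 - p = 5p - 415 ⇒ 870 = 6p ⇒ p = 145, Q = 310.
The shock moves the curves to Qd = 332 - p and Qs = 5p - 415.
New equilibrium: 332 - p = 5p - 415 ⇒ 747 = 6p ⇒ p = 124.5, Q = 207.5.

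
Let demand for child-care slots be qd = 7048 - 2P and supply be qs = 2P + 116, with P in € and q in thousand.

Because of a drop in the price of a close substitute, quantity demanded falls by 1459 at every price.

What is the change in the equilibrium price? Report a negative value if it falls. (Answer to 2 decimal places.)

-364.75

Original equilibrium: 7048 - 2P = 2P + 116 gives 6932 = 4P, so P = 1733 and q = 3582.
After the shift, demand is qd = 5589 - 2P and supply is qs = 2P + 116.
Clearing the new market: 5589 - 2P = 2P + 116, so P = 1368.25 and q = 2852.5.
ΔP = 1368.25 − 1733 = -364.75.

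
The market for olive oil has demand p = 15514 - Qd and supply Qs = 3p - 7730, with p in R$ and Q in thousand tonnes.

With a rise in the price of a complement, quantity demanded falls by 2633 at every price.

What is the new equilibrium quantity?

Solve the original market: 15514 - p = 3p - 7730, hence p = 5811 and Q = 9703.
After the shift, demand is Qd = 12881 - p and supply is Qs = 3p - 7730.
Setting them equal: 12881 - p = 3p - 7730 → 20611 = 4p, so p = 5152.75 and Q = 7728.25.

7728.25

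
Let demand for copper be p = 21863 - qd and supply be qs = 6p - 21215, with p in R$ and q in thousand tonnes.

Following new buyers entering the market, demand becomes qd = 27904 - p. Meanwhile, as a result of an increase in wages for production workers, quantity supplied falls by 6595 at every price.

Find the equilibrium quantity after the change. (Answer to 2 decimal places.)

19944.86

Original equilibrium: 21863 - p = 6p - 21215 gives 43078 = 7p, so p = 6154 and q = 15709.
The shock moves the curves to qd = 27904 - p and qs = 6p - 27810.
Equate the new curves: 27904 - p = 6p - 27810, giving 55714 = 7p, p = 55714/7 ≈ 7959.1429, q = 139614/7 ≈ 19944.8571.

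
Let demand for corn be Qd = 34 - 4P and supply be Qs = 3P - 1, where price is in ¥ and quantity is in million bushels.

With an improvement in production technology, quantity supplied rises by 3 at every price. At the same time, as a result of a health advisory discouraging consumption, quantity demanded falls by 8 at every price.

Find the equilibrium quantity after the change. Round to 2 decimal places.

12.29

Before the shock: 34 - 4P = 3P - 1 ⇒ 35 = 7P ⇒ P = 5, Q = 14.
The new curves are Qd = 26 - 4P (demand) and Qs = 3P + 2 (supply).
Equate the new curves: 26 - 4P = 3P + 2, giving 24 = 7P, P = 24/7 ≈ 3.4286, Q = 86/7 ≈ 12.2857.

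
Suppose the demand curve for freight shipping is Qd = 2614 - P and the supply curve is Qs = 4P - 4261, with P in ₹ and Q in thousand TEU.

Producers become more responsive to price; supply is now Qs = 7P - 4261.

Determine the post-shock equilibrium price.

859.375

Original equilibrium: 2614 - P = 4P - 4261 gives 6875 = 5P, so P = 1375 and Q = 1239.
The shock moves the curves to Qd = 2614 - P and Qs = 7P - 4261.
Equate the new curves: 2614 - P = 7P - 4261, giving 6875 = 8P, P = 859.375, Q = 1754.625.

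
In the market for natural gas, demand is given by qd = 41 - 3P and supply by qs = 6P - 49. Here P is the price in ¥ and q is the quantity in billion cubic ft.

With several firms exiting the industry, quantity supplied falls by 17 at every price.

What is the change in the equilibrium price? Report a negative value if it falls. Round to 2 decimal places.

+1.89

Original equilibrium: 41 - 3P = 6P - 49 gives 90 = 9P, so P = 10 and q = 11.
After the shift, demand is qd = 41 - 3P and supply is qs = 6P - 66.
Clearing the new market: 41 - 3P = 6P - 66, so P = 107/9 ≈ 11.8889 and q = 16/3 ≈ 5.3333.
ΔP = 11.8889 − 10 = +1.89.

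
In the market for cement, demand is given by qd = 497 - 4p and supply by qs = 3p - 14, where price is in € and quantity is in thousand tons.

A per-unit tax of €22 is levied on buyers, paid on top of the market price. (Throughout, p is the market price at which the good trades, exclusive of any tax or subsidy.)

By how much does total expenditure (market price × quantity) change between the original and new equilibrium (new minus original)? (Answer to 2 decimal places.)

Before the shock: 497 - 4p = 3p - 14 ⇒ 511 = 7p ⇒ p = 73, q = 205.
Since buyers pay the price plus the tax, the effective demand curve becomes qd = 409 - 4p.
Clearing the new market: 409 - 4p = 3p - 14, so p = 423/7 ≈ 60.4286 and q = 1171/7 ≈ 167.2857.
Expenditure moves from 73×205 = 14965 to 60.4286×167.2857 = 10108.8367; change = -4856.16.

-4856.16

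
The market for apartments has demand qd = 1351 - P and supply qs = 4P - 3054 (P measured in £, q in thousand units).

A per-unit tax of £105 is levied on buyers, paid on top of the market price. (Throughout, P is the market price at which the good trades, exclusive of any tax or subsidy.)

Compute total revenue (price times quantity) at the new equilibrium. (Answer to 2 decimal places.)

331960.00

Initially, 1351 - P = 4P - 3054, so 4405 = 5P and P = 881, q = 470.
Since buyers pay the price plus the tax, the effective demand curve becomes qd = 1246 - P.
Equate the new curves: 1246 - P = 4P - 3054, giving 4300 = 5P, P = 860, q = 386.
New expenditure = 860 × 386 = 331960.00.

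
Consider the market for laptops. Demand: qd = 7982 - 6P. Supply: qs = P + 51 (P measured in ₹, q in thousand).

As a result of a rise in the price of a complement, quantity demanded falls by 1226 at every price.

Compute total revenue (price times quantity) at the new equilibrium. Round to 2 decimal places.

966341.02

Original equilibrium: 7982 - 6P = P + 51 gives 7931 = 7P, so P = 1133 and q = 1184.
After the shift, demand is qd = 6756 - 6P and supply is qs = P + 51.
Setting them equal: 6756 - 6P = P + 51 → 6705 = 7P, so P = 6705/7 ≈ 957.8571 and q = 7062/7 ≈ 1008.8571.
New expenditure = 957.8571 × 1008.8571 = 966341.02.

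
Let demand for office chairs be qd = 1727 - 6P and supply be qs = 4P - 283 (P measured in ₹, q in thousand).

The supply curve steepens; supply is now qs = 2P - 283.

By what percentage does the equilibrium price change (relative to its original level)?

+25

Original equilibrium: 1727 - 6P = 4P - 283 gives 2010 = 10P, so P = 201 and q = 521.
After the shift, demand is qd = 1727 - 6P and supply is qs = 2P - 283.
Clearing the new market: 1727 - 6P = 2P - 283, so P = 251.25 and q = 219.5.
%ΔP = (251.25 − 201) / 201 × 100 = +25%.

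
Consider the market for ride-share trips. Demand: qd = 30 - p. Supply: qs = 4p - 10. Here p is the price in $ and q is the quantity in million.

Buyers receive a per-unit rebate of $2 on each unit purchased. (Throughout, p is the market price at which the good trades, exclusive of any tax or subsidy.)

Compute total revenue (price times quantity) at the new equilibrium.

198.24

Original equilibrium: 30 - p = 4p - 10 gives 40 = 5p, so p = 8 and q = 22.
Since buyers' out-of-pocket price is the market price minus the rebate, the effective demand curve becomes qd = 32 - p.
Setting them equal: 32 - p = 4p - 10 → 42 = 5p, so p = 8.4 and q = 23.6.
New expenditure = 8.4 × 23.6 = 198.24.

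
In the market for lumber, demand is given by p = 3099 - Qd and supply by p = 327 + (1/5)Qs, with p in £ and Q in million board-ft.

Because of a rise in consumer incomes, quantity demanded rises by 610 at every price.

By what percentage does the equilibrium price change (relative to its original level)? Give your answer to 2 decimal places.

+12.89

Solve the original market: 3099 - p = 5p - 1635, hence p = 789 and Q = 2310.
The new curves are Qd = 3709 - p (demand) and Qs = 5p - 1635 (supply).
Clearing the new market: 3709 - p = 5p - 1635, so p = 2672/3 ≈ 890.6667 and Q = 8455/3 ≈ 2818.3333.
%Δp = (890.6667 − 789) / 789 × 100 = +12.89%.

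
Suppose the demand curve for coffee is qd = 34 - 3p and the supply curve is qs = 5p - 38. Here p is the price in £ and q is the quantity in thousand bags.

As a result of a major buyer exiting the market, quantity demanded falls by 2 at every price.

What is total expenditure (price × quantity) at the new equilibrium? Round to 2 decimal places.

50.31

Original equilibrium: 34 - 3p = 5p - 38 gives 72 = 8p, so p = 9 and q = 7.
The new curves are qd = 32 - 3p (demand) and qs = 5p - 38 (supply).
Setting them equal: 32 - 3p = 5p - 38 → 70 = 8p, so p = 8.75 and q = 5.75.
New expenditure = 8.75 × 5.75 = 50.31.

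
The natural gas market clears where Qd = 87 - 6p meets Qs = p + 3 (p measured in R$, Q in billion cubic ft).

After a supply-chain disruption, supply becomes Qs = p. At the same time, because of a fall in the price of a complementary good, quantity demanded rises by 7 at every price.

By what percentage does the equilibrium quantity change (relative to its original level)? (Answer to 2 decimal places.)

Before the shock: 87 - 6p = p + 3 ⇒ 84 = 7p ⇒ p = 12, Q = 15.
The shock moves the curves to Qd = 94 - 6p and Qs = p.
New equilibrium: 94 - 6p = p ⇒ 94 = 7p ⇒ p = 94/7 ≈ 13.4286, Q = 94/7 ≈ 13.4286.
%ΔQ = (13.4286 − 15) / 15 × 100 = -10.48%.

-10.48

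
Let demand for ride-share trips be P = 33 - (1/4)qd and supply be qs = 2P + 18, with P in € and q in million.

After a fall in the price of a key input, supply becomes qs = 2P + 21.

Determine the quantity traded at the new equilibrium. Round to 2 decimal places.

58.00

Before the shock: 132 - 4P = 2P + 18 ⇒ 114 = 6P ⇒ P = 19, q = 56.
The shock moves the curves to qd = 132 - 4P and qs = 2P + 21.
Setting them equal: 132 - 4P = 2P + 21 → 111 = 6P, so P = 18.5 and q = 58.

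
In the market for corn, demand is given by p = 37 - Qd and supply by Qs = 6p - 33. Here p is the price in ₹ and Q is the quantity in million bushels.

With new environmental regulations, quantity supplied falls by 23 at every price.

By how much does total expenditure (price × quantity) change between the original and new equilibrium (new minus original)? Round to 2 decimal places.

+45.06

Original equilibrium: 37 - p = 6p - 33 gives 70 = 7p, so p = 10 and Q = 27.
After the shift, demand is Qd = 37 - p and supply is Qs = 6p - 56.
Equate the new curves: 37 - p = 6p - 56, giving 93 = 7p, p = 93/7 ≈ 13.2857, Q = 166/7 ≈ 23.7143.
Expenditure moves from 10×27 = 270 to 13.2857×23.7143 = 315.0612; change = +45.06.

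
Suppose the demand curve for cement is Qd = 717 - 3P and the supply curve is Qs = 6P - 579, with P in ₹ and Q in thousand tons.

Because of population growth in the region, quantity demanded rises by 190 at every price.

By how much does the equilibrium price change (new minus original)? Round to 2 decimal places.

+21.11

Initially, 717 - 3P = 6P - 579, so 1296 = 9P and P = 144, Q = 285.
With the change applied: demand Qd = 907 - 3P, supply Qs = 6P - 579.
New equilibrium: 907 - 3P = 6P - 579 ⇒ 1486 = 9P ⇒ P = 1486/9 ≈ 165.1111, Q = 1235/3 ≈ 411.6667.
ΔP = 165.1111 − 144 = +21.11.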